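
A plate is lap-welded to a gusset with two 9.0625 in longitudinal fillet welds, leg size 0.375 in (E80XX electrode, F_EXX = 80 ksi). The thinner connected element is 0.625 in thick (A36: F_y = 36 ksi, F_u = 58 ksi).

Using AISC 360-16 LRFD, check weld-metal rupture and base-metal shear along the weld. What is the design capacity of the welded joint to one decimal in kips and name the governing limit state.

Weld metal: throat = 0.707×0.375 = 0.26513 in, L = 2×9.0625 = 18.125 in. φR_n = 0.75 × 0.6 × 80 × 0.26513 × 18.125 = 173.0 kips.
Base metal shear (0.625 in plate): yield φR_n = 1.0×0.6×36×0.625×18.125 = 244.7 kips; rupture φR_n = 0.75×0.6×58×0.625×18.125 = 295.7 kips; take 244.7 kips (yield).
Governing: min(173.0, 244.7) = 173.0 kips → weld metal.

173.0 kips (weld metal governs)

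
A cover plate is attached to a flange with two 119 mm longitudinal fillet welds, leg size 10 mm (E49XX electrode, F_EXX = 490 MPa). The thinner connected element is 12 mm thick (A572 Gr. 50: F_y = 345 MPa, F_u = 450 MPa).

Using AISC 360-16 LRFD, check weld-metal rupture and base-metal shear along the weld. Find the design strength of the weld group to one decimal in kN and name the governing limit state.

371.0 kN (weld metal governs)

Weld metal: throat = 0.707×10 = 7.07 mm, L = 2×119 = 238 mm. φR_n = 0.75 × 0.6 × 490 × 7.07 × 238 = 371.0 kN.
Base metal shear (12 mm plate): yield φR_n = 1.0×0.6×345×12×238 = 591.2 kN; rupture φR_n = 0.75×0.6×450×12×238 = 578.3 kN; take 578.3 kN (rupture).
Governing: min(371.0, 578.3) = 371.0 kN → weld metal.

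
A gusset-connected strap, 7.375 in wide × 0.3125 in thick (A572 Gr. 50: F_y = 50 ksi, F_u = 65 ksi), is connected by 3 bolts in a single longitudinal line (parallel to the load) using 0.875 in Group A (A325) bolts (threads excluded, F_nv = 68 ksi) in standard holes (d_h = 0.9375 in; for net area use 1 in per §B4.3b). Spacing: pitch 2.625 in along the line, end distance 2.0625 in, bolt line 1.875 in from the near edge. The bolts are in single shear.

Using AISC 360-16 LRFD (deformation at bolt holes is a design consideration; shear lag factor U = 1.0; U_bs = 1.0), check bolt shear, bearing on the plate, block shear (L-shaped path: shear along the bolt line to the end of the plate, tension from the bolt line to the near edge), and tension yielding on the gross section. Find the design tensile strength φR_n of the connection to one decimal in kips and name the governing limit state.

64.9 kips (block shear governs)

Bolt shear: A_b = π(0.875)²/4 = 0.60132 in². φR_n = 0.75 × 68 × 0.60132 × 3 × 1 = 92.0 kips.
Bearing (0.3125 in plate, F_u = 65 ksi): end bolts L_c = 2.0625 − 0.9375/2 = 1.59375, R_n = min(1.2×1.59375×0.3125×65, 2.4×0.875×0.3125×65) = 38.848 kips/bolt; interior L_c = 2.625 − 0.9375 = 1.6875, R_n = 41.133 kips/bolt. φR_n = 0.75 × (1×38.848 + 2×41.133) = 90.8 kips.
Block shear: shear path 1×[2.0625+2×2.625] = 1×7.3125 in, A_gv = 2.2852, A_nv = 1×(7.3125 − 2.5×1)×0.3125 = 1.5039 in²; tension to near edge: (1.875 − 0.5×1)×0.3125 = 0.42969 in². R_n = min(0.6×65×1.5039, 0.6×50×2.2852) + 1.0×65×0.42969 = min(58.652, 68.556) + 27.93 = 86.582 kips. φR_n = 0.75 × 86.582 = 64.9 kips.
Tension yield (gross): A_g = 7.375×0.3125 = 2.3047 in². φR_n = 0.90 × 50 × 2.3047 = 103.7 kips.
Governing: min(92.0, 90.8, 64.9, 103.7) = 64.9 kips → block shear.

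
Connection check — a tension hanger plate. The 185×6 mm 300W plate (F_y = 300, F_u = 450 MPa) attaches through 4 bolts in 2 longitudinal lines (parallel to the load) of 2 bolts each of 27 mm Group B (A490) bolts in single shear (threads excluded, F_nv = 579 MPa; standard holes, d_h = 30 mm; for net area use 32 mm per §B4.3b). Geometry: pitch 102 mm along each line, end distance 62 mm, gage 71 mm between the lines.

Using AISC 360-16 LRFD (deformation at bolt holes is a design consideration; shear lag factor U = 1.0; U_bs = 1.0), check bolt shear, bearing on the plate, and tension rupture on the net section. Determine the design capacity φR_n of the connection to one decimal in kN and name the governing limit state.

245.0 kN (net-section rupture governs)

Bolt shear: A_b = π(27)²/4 = 572.56 mm². φR_n = 0.75 × 579 × 572.56 × 4 × 1 = 994.5 kN.
Bearing (6 mm plate, F_u = 450 MPa): end bolts L_c = 62 − 30/2 = 47, R_n = min(1.2×47×6×450, 2.4×27×6×450) = 152.28 kN/bolt; interior L_c = 102 − 30 = 72, R_n = 174.96 kN/bolt. φR_n = 0.75 × (2×152.28 + 2×174.96) = 490.9 kN.
Tension rupture (net): A_n = (185 − 2×32)×6 = 726 mm² (U = 1.0, A_e = A_n). φR_n = 0.75 × 450 × 726 = 245.0 kN.
Governing: min(994.5, 490.9, 245.0) = 245.0 kN → net-section rupture.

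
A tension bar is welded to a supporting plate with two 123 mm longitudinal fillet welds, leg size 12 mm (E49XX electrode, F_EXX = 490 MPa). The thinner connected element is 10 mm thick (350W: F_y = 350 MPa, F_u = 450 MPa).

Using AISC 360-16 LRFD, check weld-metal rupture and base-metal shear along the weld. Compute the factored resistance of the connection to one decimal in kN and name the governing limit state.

460.2 kN (weld metal governs)

Weld metal: throat = 0.707×12 = 8.484 mm, L = 2×123 = 246 mm. φR_n = 0.75 × 0.6 × 490 × 8.484 × 246 = 460.2 kN.
Base metal shear (10 mm plate): yield φR_n = 1.0×0.6×350×10×246 = 516.6 kN; rupture φR_n = 0.75×0.6×450×10×246 = 498.2 kN; take 498.2 kN (rupture).
Governing: min(460.2, 498.2) = 460.2 kN → weld metal.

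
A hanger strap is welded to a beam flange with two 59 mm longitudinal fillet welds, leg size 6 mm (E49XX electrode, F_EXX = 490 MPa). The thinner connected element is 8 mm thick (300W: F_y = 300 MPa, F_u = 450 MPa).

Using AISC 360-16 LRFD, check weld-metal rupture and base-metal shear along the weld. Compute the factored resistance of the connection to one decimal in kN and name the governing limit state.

Weld metal: throat = 0.707×6 = 4.242 mm, L = 2×59 = 118 mm. φR_n = 0.75 × 0.6 × 490 × 4.242 × 118 = 110.4 kN.
Base metal shear (8 mm plate): yield φR_n = 1.0×0.6×300×8×118 = 169.9 kN; rupture φR_n = 0.75×0.6×450×8×118 = 191.2 kN; take 169.9 kN (yield).
Governing: min(110.4, 169.9) = 110.4 kN → weld metal.

110.4 kN (weld metal governs)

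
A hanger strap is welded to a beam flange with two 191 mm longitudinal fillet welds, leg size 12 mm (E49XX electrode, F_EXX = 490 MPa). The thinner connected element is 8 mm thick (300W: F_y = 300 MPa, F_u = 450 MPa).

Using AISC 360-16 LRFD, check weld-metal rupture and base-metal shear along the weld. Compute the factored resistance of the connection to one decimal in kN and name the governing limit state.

550.1 kN (base-metal shear governs)

Weld metal: throat = 0.707×12 = 8.484 mm, L = 2×191 = 382 mm. φR_n = 0.75 × 0.6 × 490 × 8.484 × 382 = 714.6 kN.
Base metal shear (8 mm plate): yield φR_n = 1.0×0.6×300×8×382 = 550.1 kN; rupture φR_n = 0.75×0.6×450×8×382 = 618.8 kN; take 550.1 kN (yield).
Governing: min(714.6, 550.1) = 550.1 kN → base-metal shear.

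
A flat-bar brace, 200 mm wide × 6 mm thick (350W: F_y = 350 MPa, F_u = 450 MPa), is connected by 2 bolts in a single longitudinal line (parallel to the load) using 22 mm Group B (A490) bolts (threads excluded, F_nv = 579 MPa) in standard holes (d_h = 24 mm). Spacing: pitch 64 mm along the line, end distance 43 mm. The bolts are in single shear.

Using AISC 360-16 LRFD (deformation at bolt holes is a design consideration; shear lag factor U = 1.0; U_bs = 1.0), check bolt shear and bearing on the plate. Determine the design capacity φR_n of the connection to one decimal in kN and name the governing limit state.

172.5 kN (bearing governs)

Bolt shear: A_b = π(22)²/4 = 380.13 mm². φR_n = 0.75 × 579 × 380.13 × 2 × 1 = 330.1 kN.
Bearing (6 mm plate, F_u = 450 MPa): end bolts L_c = 43 − 24/2 = 31, R_n = min(1.2×31×6×450, 2.4×22×6×450) = 100.44 kN/bolt; interior L_c = 64 − 24 = 40, R_n = 129.6 kN/bolt. φR_n = 0.75 × (1×100.44 + 1×129.6) = 172.5 kN.
Governing: min(330.1, 172.5) = 172.5 kN → bearing.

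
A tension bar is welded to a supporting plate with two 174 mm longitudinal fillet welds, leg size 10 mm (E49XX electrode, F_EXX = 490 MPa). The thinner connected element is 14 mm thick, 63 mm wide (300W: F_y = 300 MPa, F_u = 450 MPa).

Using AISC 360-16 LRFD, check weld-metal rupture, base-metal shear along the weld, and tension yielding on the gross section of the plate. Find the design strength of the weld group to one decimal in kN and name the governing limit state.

238.1 kN (gross-section yield governs)

Weld metal: throat = 0.707×10 = 7.07 mm, L = 2×174 = 348 mm. φR_n = 0.75 × 0.6 × 490 × 7.07 × 348 = 542.5 kN.
Base metal shear (14 mm plate): yield φR_n = 1.0×0.6×300×14×348 = 877.0 kN; rupture φR_n = 0.75×0.6×450×14×348 = 986.6 kN; take 877.0 kN (yield).
Tension yield (gross): A_g = 63×14 = 882 mm². φR_n = 0.90 × 300 × 882 = 238.1 kN.
Governing: min(542.5, 877.0, 238.1) = 238.1 kN → gross-section yield.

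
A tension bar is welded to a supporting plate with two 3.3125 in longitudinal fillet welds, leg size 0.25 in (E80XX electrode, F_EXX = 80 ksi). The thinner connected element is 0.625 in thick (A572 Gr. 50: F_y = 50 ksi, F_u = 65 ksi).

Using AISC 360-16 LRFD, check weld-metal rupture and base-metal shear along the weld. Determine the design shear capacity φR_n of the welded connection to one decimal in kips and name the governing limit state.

42.2 kips (weld metal governs)

Weld metal: throat = 0.707×0.25 = 0.17675 in, L = 2×3.3125 = 6.625 in. φR_n = 0.75 × 0.6 × 80 × 0.17675 × 6.625 = 42.2 kips.
Base metal shear (0.625 in plate): yield φR_n = 1.0×0.6×50×0.625×6.625 = 124.2 kips; rupture φR_n = 0.75×0.6×65×0.625×6.625 = 121.1 kips; take 121.1 kips (rupture).
Governing: min(42.2, 121.1) = 42.2 kips → weld metal.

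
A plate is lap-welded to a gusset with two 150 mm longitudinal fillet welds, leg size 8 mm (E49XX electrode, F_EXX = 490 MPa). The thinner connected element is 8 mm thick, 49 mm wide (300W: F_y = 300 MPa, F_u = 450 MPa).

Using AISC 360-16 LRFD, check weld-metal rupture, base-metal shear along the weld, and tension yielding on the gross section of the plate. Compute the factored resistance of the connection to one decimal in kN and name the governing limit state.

Weld metal: throat = 0.707×8 = 5.656 mm, L = 2×150 = 300 mm. φR_n = 0.75 × 0.6 × 490 × 5.656 × 300 = 374.1 kN.
Base metal shear (8 mm plate): yield φR_n = 1.0×0.6×300×8×300 = 432.0 kN; rupture φR_n = 0.75×0.6×450×8×300 = 486.0 kN; take 432.0 kN (yield).
Tension yield (gross): A_g = 49×8 = 392 mm². φR_n = 0.90 × 300 × 392 = 105.8 kN.
Governing: min(374.1, 432.0, 105.8) = 105.8 kN → gross-section yield.

105.8 kN (gross-section yield governs)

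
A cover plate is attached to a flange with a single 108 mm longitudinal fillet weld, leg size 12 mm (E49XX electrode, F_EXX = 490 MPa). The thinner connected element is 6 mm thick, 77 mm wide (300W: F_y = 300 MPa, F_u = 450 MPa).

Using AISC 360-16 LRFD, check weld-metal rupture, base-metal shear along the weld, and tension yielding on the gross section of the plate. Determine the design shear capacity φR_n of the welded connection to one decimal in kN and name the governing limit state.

Weld metal: throat = 0.707×12 = 8.484 mm, L = 108 mm. φR_n = 0.75 × 0.6 × 490 × 8.484 × 108 = 202.0 kN.
Base metal shear (6 mm plate): yield φR_n = 1.0×0.6×300×6×108 = 116.6 kN; rupture φR_n = 0.75×0.6×450×6×108 = 131.2 kN; take 116.6 kN (yield).
Tension yield (gross): A_g = 77×6 = 462 mm². φR_n = 0.90 × 300 × 462 = 124.7 kN.
Governing: min(202.0, 116.6, 124.7) = 116.6 kN → base-metal shear.

116.6 kN (base-metal shear governs)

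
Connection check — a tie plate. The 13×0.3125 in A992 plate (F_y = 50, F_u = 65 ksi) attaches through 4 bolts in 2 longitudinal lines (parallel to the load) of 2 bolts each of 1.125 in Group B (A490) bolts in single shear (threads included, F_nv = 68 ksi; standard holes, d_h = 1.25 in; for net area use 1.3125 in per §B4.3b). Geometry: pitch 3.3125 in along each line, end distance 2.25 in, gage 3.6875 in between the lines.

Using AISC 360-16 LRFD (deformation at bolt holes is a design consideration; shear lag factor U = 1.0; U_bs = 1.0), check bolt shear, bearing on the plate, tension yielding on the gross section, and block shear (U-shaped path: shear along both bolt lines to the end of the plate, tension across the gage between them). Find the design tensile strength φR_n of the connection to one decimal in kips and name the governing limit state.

Bolt shear: A_b = π(1.125)²/4 = 0.99402 in². φR_n = 0.75 × 68 × 0.99402 × 4 × 1 = 202.8 kips.
Bearing (0.3125 in plate, F_u = 65 ksi): end bolts L_c = 2.25 − 1.25/2 = 1.625, R_n = min(1.2×1.625×0.3125×65, 2.4×1.125×0.3125×65) = 39.609 kips/bolt; interior L_c = 3.3125 − 1.25 = 2.0625, R_n = 50.273 kips/bolt. φR_n = 0.75 × (2×39.609 + 2×50.273) = 134.8 kips.
Tension yield (gross): A_g = 13×0.3125 = 4.0625 in². φR_n = 0.90 × 50 × 4.0625 = 182.8 kips.
Block shear: shear path 2×[2.25+1×3.3125] = 2×5.5625 in, A_gv = 3.4766, A_nv = 2×(5.5625 − 1.5×1.3125)×0.3125 = 2.2461 in²; tension across gage: (3.6875 − 1×1.3125)×0.3125 = 0.74219 in². R_n = min(0.6×65×2.2461, 0.6×50×3.4766) + 1.0×65×0.74219 = min(87.598, 104.3) + 48.242 = 135.84 kips. φR_n = 0.75 × 135.84 = 101.9 kips.
Governing: min(202.8, 134.8, 182.8, 101.9) = 101.9 kips → block shear.

101.9 kips (block shear governs)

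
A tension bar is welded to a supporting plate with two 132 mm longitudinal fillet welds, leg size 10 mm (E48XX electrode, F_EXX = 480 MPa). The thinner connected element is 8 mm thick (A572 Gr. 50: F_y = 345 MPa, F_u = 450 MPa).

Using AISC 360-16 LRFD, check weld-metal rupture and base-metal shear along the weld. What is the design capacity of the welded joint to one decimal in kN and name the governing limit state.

Weld metal: throat = 0.707×10 = 7.07 mm, L = 2×132 = 264 mm. φR_n = 0.75 × 0.6 × 480 × 7.07 × 264 = 403.2 kN.
Base metal shear (8 mm plate): yield φR_n = 1.0×0.6×345×8×264 = 437.2 kN; rupture φR_n = 0.75×0.6×450×8×264 = 427.7 kN; take 427.7 kN (rupture).
Governing: min(403.2, 427.7) = 403.2 kN → weld metal.

403.2 kN (weld metal governs)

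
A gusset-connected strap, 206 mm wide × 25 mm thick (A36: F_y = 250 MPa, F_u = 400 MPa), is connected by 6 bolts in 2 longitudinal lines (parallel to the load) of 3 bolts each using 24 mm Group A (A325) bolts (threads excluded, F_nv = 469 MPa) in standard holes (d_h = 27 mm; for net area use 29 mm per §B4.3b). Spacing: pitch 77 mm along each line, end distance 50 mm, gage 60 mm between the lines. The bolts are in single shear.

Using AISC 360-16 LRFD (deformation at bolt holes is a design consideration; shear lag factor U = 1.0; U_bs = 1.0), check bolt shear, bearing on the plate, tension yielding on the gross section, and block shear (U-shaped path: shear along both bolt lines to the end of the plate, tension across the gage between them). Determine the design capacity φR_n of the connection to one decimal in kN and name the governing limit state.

954.8 kN (bolt shear governs)

Bolt shear: A_b = π(24)²/4 = 452.39 mm². φR_n = 0.75 × 469 × 452.39 × 6 × 1 = 954.8 kN.
Bearing (25 mm plate, F_u = 400 MPa): end bolts L_c = 50 − 27/2 = 36.5, R_n = min(1.2×36.5×25×400, 2.4×24×25×400) = 438 kN/bolt; interior L_c = 77 − 27 = 50, R_n = 576 kN/bolt. φR_n = 0.75 × (2×438 + 4×576) = 2385.0 kN.
Tension yield (gross): A_g = 206×25 = 5150 mm². φR_n = 0.90 × 250 × 5150 = 1158.8 kN.
Block shear: shear path 2×[50+2×77] = 2×204 mm, A_gv = 10200, A_nv = 2×(204 − 2.5×29)×25 = 6575 mm²; tension across gage: (60 − 1×29)×25 = 775 mm². R_n = min(0.6×400×6575, 0.6×250×10200) + 1.0×400×775 = min(1578, 1530) + 310 = 1840 kN. φR_n = 0.75 × 1840 = 1380.0 kN.
Governing: min(954.8, 2385.0, 1158.8, 1380.0) = 954.8 kN → bolt shear.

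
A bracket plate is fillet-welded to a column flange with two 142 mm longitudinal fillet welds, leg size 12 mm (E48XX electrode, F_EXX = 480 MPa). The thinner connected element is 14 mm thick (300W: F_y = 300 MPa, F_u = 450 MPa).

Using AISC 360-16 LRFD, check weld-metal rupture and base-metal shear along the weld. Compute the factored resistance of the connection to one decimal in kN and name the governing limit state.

520.4 kN (weld metal governs)

Weld metal: throat = 0.707×12 = 8.484 mm, L = 2×142 = 284 mm. φR_n = 0.75 × 0.6 × 480 × 8.484 × 284 = 520.4 kN.
Base metal shear (14 mm plate): yield φR_n = 1.0×0.6×300×14×284 = 715.7 kN; rupture φR_n = 0.75×0.6×450×14×284 = 805.1 kN; take 715.7 kN (yield).
Governing: min(520.4, 715.7) = 520.4 kN → weld metal.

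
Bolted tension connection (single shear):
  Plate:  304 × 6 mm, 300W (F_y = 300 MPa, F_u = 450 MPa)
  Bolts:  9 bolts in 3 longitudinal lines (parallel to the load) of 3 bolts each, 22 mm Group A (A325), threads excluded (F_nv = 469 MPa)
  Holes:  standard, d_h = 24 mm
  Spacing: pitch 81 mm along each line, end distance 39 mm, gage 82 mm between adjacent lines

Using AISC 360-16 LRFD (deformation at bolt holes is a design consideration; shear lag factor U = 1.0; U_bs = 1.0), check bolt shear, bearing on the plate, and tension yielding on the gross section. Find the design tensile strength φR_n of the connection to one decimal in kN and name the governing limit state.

492.5 kN (gross-section yield governs)

Bolt shear: A_b = π(22)²/4 = 380.13 mm². φR_n = 0.75 × 469 × 380.13 × 9 × 1 = 1203.4 kN.
Bearing (6 mm plate, F_u = 450 MPa): end bolts L_c = 39 − 24/2 = 27, R_n = min(1.2×27×6×450, 2.4×22×6×450) = 87.48 kN/bolt; interior L_c = 81 − 24 = 57, R_n = 142.56 kN/bolt. φR_n = 0.75 × (3×87.48 + 6×142.56) = 838.4 kN.
Tension yield (gross): A_g = 304×6 = 1824 mm². φR_n = 0.90 × 300 × 1824 = 492.5 kN.
Governing: min(1203.4, 838.4, 492.5) = 492.5 kN → gross-section yield.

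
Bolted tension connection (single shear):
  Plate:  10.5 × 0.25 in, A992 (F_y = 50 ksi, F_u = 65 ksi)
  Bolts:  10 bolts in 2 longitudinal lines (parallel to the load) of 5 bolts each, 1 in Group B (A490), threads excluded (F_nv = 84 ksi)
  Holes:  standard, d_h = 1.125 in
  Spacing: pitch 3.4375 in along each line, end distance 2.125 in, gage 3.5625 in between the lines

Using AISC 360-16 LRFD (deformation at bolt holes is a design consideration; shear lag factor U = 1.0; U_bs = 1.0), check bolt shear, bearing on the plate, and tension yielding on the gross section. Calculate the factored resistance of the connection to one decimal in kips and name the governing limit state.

118.1 kips (gross-section yield governs)

Bolt shear: A_b = π(1)²/4 = 0.7854 in². φR_n = 0.75 × 84 × 0.7854 × 10 × 1 = 494.8 kips.
Bearing (0.25 in plate, F_u = 65 ksi): end bolts L_c = 2.125 − 1.125/2 = 1.5625, R_n = min(1.2×1.5625×0.25×65, 2.4×1×0.25×65) = 30.469 kips/bolt; interior L_c = 3.4375 − 1.125 = 2.3125, R_n = 39 kips/bolt. φR_n = 0.75 × (2×30.469 + 8×39) = 279.7 kips.
Tension yield (gross): A_g = 10.5×0.25 = 2.625 in². φR_n = 0.90 × 50 × 2.625 = 118.1 kips.
Governing: min(494.8, 279.7, 118.1) = 118.1 kips → gross-section yield.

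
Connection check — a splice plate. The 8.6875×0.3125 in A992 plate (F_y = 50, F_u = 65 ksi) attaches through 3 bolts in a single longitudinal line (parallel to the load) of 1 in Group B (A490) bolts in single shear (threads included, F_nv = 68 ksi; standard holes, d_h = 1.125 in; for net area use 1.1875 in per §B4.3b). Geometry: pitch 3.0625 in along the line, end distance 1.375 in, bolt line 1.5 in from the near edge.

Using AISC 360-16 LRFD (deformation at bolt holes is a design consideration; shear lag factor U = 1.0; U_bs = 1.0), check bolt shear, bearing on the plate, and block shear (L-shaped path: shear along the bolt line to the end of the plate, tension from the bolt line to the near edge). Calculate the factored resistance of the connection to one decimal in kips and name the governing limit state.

Bolt shear: A_b = π(1)²/4 = 0.7854 in². φR_n = 0.75 × 68 × 0.7854 × 3 × 1 = 120.2 kips.
Bearing (0.3125 in plate, F_u = 65 ksi): end bolts L_c = 1.375 − 1.125/2 = 0.8125, R_n = min(1.2×0.8125×0.3125×65, 2.4×1×0.3125×65) = 19.805 kips/bolt; interior L_c = 3.0625 − 1.125 = 1.9375, R_n = 47.227 kips/bolt. φR_n = 0.75 × (1×19.805 + 2×47.227) = 85.7 kips.
Block shear: shear path 1×[1.375+2×3.0625] = 1×7.5 in, A_gv = 2.3438, A_nv = 1×(7.5 − 2.5×1.1875)×0.3125 = 1.416 in²; tension to near edge: (1.5 − 0.5×1.1875)×0.3125 = 0.2832 in². R_n = min(0.6×65×1.416, 0.6×50×2.3438) + 1.0×65×0.2832 = min(55.224, 70.314) + 18.408 = 73.632 kips. φR_n = 0.75 × 73.632 = 55.2 kips.
Governing: min(120.2, 85.7, 55.2) = 55.2 kips → block shear.

55.2 kips (block shear governs)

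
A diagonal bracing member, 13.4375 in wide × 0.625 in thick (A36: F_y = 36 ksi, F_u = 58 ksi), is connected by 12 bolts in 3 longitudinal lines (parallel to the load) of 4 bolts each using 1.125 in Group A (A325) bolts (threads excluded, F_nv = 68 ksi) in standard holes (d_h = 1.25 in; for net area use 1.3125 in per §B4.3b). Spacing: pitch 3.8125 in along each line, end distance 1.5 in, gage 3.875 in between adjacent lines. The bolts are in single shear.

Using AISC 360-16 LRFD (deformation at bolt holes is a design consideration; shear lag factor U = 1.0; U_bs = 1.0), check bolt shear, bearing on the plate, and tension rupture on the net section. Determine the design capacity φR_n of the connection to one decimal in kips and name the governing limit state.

Bolt shear: A_b = π(1.125)²/4 = 0.99402 in². φR_n = 0.75 × 68 × 0.99402 × 12 × 1 = 608.3 kips.
Bearing (0.625 in plate, F_u = 58 ksi): end bolts L_c = 1.5 − 1.25/2 = 0.875, R_n = min(1.2×0.875×0.625×58, 2.4×1.125×0.625×58) = 38.063 kips/bolt; interior L_c = 3.8125 − 1.25 = 2.5625, R_n = 97.875 kips/bolt. φR_n = 0.75 × (3×38.063 + 9×97.875) = 746.3 kips.
Tension rupture (net): A_n = (13.4375 − 3×1.3125)×0.625 = 5.9375 in² (U = 1.0, A_e = A_n). φR_n = 0.75 × 58 × 5.9375 = 258.3 kips.
Governing: min(608.3, 746.3, 258.3) = 258.3 kips → net-section rupture.

258.3 kips (net-section rupture governs)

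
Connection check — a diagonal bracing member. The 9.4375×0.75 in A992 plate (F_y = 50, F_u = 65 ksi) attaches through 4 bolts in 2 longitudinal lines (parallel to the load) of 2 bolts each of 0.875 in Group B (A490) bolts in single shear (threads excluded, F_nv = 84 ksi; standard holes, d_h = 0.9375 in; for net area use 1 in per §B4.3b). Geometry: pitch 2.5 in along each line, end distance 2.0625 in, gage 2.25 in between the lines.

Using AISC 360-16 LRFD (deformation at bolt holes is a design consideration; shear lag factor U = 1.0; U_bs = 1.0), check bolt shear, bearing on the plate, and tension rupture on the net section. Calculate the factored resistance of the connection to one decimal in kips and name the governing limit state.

Bolt shear: A_b = π(0.875)²/4 = 0.60132 in². φR_n = 0.75 × 84 × 0.60132 × 4 × 1 = 151.5 kips.
Bearing (0.75 in plate, F_u = 65 ksi): end bolts L_c = 2.0625 − 0.9375/2 = 1.59375, R_n = min(1.2×1.59375×0.75×65, 2.4×0.875×0.75×65) = 93.234 kips/bolt; interior L_c = 2.5 − 0.9375 = 1.5625, R_n = 91.406 kips/bolt. φR_n = 0.75 × (2×93.234 + 2×91.406) = 277.0 kips.
Tension rupture (net): A_n = (9.4375 − 2×1)×0.75 = 5.5781 in² (U = 1.0, A_e = A_n). φR_n = 0.75 × 65 × 5.5781 = 271.9 kips.
Governing: min(151.5, 277.0, 271.9) = 151.5 kips → bolt shear.

151.5 kips (bolt shear governs)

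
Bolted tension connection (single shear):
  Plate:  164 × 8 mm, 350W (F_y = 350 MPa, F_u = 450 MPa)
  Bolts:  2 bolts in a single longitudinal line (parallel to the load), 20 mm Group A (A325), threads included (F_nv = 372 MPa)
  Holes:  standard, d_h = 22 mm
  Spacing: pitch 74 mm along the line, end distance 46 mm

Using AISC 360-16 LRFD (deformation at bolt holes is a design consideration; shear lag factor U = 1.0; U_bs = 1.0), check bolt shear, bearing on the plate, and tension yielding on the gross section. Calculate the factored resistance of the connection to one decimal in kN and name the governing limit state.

175.3 kN (bolt shear governs)

Bolt shear: A_b = π(20)²/4 = 314.16 mm². φR_n = 0.75 × 372 × 314.16 × 2 × 1 = 175.3 kN.
Bearing (8 mm plate, F_u = 450 MPa): end bolts L_c = 46 − 22/2 = 35, R_n = min(1.2×35×8×450, 2.4×20×8×450) = 151.2 kN/bolt; interior L_c = 74 − 22 = 52, R_n = 172.8 kN/bolt. φR_n = 0.75 × (1×151.2 + 1×172.8) = 243.0 kN.
Tension yield (gross): A_g = 164×8 = 1312 mm². φR_n = 0.90 × 350 × 1312 = 413.3 kN.
Governing: min(175.3, 243.0, 413.3) = 175.3 kN → bolt shear.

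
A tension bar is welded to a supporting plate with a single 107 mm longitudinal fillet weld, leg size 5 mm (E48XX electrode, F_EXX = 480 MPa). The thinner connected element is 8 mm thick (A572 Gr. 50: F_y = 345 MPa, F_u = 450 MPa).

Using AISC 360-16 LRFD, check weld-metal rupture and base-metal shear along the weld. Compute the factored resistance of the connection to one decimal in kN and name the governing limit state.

81.7 kN (weld metal governs)

Weld metal: throat = 0.707×5 = 3.535 mm, L = 107 mm. φR_n = 0.75 × 0.6 × 480 × 3.535 × 107 = 81.7 kN.
Base metal shear (8 mm plate): yield φR_n = 1.0×0.6×345×8×107 = 177.2 kN; rupture φR_n = 0.75×0.6×450×8×107 = 173.3 kN; take 173.3 kN (rupture).
Governing: min(81.7, 173.3) = 81.7 kN → weld metal.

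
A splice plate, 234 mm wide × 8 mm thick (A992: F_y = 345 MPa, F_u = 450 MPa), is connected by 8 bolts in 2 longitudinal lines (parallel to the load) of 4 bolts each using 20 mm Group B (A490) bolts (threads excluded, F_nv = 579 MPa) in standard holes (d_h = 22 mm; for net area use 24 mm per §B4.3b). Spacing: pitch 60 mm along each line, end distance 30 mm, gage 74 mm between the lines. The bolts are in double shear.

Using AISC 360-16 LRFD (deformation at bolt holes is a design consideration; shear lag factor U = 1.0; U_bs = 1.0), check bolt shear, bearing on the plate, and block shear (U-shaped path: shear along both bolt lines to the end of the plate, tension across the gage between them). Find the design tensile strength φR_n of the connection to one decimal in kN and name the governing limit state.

543.2 kN (block shear governs)

Bolt shear: A_b = π(20)²/4 = 314.16 mm². φR_n = 0.75 × 579 × 314.16 × 8 × 2 = 2182.8 kN.
Bearing (8 mm plate, F_u = 450 MPa): end bolts L_c = 30 − 22/2 = 19, R_n = min(1.2×19×8×450, 2.4×20×8×450) = 82.08 kN/bolt; interior L_c = 60 − 22 = 38, R_n = 164.16 kN/bolt. φR_n = 0.75 × (2×82.08 + 6×164.16) = 861.8 kN.
Block shear: shear path 2×[30+3×60] = 2×210 mm, A_gv = 3360, A_nv = 2×(210 − 3.5×24)×8 = 2016 mm²; tension across gage: (74 − 1×24)×8 = 400 mm². R_n = min(0.6×450×2016, 0.6×345×3360) + 1.0×450×400 = min(544.32, 695.52) + 180 = 724.32 kN. φR_n = 0.75 × 724.32 = 543.2 kN.
Governing: min(2182.8, 861.8, 543.2) = 543.2 kN → block shear.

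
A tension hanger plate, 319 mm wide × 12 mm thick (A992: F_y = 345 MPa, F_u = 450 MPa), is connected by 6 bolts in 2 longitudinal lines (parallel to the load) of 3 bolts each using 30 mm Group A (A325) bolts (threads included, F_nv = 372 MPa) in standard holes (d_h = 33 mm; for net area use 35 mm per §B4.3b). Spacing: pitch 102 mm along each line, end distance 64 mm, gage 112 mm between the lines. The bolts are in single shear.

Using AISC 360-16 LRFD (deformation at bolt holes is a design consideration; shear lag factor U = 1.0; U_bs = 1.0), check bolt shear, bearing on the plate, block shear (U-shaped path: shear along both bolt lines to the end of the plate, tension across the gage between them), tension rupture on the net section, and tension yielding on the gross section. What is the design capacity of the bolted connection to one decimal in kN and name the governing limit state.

Bolt shear: A_b = π(30)²/4 = 706.86 mm². φR_n = 0.75 × 372 × 706.86 × 6 × 1 = 1183.3 kN.
Bearing (12 mm plate, F_u = 450 MPa): end bolts L_c = 64 − 33/2 = 47.5, R_n = min(1.2×47.5×12×450, 2.4×30×12×450) = 307.8 kN/bolt; interior L_c = 102 − 33 = 69, R_n = 388.8 kN/bolt. φR_n = 0.75 × (2×307.8 + 4×388.8) = 1628.1 kN.
Block shear: shear path 2×[64+2×102] = 2×268 mm, A_gv = 6432, A_nv = 2×(268 − 2.5×35)×12 = 4332 mm²; tension across gage: (112 − 1×35)×12 = 924 mm². R_n = min(0.6×450×4332, 0.6×345×6432) + 1.0×450×924 = min(1169.6, 1331.4) + 415.8 = 1585.4 kN. φR_n = 0.75 × 1585.4 = 1189.1 kN.
Tension rupture (net): A_n = (319 − 2×35)×12 = 2988 mm² (U = 1.0, A_e = A_n). φR_n = 0.75 × 450 × 2988 = 1008.5 kN.
Tension yield (gross): A_g = 319×12 = 3828 mm². φR_n = 0.90 × 345 × 3828 = 1188.6 kN.
Governing: min(1183.3, 1628.1, 1189.1, 1008.5, 1188.6) = 1008.5 kN → net-section rupture.

1008.5 kN (net-section rupture governs)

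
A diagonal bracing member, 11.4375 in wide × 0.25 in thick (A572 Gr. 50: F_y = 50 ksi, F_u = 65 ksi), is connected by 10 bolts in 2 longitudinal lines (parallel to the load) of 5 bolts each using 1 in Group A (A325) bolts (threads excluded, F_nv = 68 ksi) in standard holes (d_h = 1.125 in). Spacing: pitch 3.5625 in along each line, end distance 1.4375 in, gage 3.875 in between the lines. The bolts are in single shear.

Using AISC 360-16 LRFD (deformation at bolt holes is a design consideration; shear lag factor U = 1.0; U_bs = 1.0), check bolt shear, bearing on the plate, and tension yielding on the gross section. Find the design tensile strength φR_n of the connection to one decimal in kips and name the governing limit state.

128.7 kips (gross-section yield governs)

Bolt shear: A_b = π(1)²/4 = 0.7854 in². φR_n = 0.75 × 68 × 0.7854 × 10 × 1 = 400.6 kips.
Bearing (0.25 in plate, F_u = 65 ksi): end bolts L_c = 1.4375 − 1.125/2 = 0.875, R_n = min(1.2×0.875×0.25×65, 2.4×1×0.25×65) = 17.063 kips/bolt; interior L_c = 3.5625 − 1.125 = 2.4375, R_n = 39 kips/bolt. φR_n = 0.75 × (2×17.063 + 8×39) = 259.6 kips.
Tension yield (gross): A_g = 11.4375×0.25 = 2.8594 in². φR_n = 0.90 × 50 × 2.8594 = 128.7 kips.
Governing: min(400.6, 259.6, 128.7) = 128.7 kips → gross-section yield.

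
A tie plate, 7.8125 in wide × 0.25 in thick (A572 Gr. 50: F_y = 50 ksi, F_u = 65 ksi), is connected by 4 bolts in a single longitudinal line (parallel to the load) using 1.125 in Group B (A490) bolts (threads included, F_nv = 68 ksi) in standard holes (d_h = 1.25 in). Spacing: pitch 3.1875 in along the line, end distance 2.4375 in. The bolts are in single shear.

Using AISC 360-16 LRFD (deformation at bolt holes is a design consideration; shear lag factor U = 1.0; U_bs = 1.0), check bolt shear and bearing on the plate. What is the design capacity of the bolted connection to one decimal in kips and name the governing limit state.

111.5 kips (bearing governs)

Bolt shear: A_b = π(1.125)²/4 = 0.99402 in². φR_n = 0.75 × 68 × 0.99402 × 4 × 1 = 202.8 kips.
Bearing (0.25 in plate, F_u = 65 ksi): end bolts L_c = 2.4375 − 1.25/2 = 1.8125, R_n = min(1.2×1.8125×0.25×65, 2.4×1.125×0.25×65) = 35.344 kips/bolt; interior L_c = 3.1875 − 1.25 = 1.9375, R_n = 37.781 kips/bolt. φR_n = 0.75 × (1×35.344 + 3×37.781) = 111.5 kips.
Governing: min(202.8, 111.5) = 111.5 kips → bearing.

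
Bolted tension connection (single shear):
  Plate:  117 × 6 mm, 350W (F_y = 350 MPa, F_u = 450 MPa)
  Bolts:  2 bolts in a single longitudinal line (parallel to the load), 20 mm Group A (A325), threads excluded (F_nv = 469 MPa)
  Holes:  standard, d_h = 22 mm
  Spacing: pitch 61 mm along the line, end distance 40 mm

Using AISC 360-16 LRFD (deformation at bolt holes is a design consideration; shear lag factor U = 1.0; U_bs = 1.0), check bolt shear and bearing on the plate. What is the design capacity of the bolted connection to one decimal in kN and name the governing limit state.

Bolt shear: A_b = π(20)²/4 = 314.16 mm². φR_n = 0.75 × 469 × 314.16 × 2 × 1 = 221.0 kN.
Bearing (6 mm plate, F_u = 450 MPa): end bolts L_c = 40 − 22/2 = 29, R_n = min(1.2×29×6×450, 2.4×20×6×450) = 93.96 kN/bolt; interior L_c = 61 − 22 = 39, R_n = 126.36 kN/bolt. φR_n = 0.75 × (1×93.96 + 1×126.36) = 165.2 kN.
Governing: min(221.0, 165.2) = 165.2 kN → bearing.

165.2 kN (bearing governs)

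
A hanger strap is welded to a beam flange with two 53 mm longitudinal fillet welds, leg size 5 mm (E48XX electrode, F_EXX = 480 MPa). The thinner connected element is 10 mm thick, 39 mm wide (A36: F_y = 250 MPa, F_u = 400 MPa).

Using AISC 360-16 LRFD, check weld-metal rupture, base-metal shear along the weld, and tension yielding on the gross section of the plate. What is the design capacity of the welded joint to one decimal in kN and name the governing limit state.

Weld metal: throat = 0.707×5 = 3.535 mm, L = 2×53 = 106 mm. φR_n = 0.75 × 0.6 × 480 × 3.535 × 106 = 80.9 kN.
Base metal shear (10 mm plate): yield φR_n = 1.0×0.6×250×10×106 = 159.0 kN; rupture φR_n = 0.75×0.6×400×10×106 = 190.8 kN; take 159.0 kN (yield).
Tension yield (gross): A_g = 39×10 = 390 mm². φR_n = 0.90 × 250 × 390 = 87.8 kN.
Governing: min(80.9, 159.0, 87.8) = 80.9 kN → weld metal.

80.9 kN (weld metal governs)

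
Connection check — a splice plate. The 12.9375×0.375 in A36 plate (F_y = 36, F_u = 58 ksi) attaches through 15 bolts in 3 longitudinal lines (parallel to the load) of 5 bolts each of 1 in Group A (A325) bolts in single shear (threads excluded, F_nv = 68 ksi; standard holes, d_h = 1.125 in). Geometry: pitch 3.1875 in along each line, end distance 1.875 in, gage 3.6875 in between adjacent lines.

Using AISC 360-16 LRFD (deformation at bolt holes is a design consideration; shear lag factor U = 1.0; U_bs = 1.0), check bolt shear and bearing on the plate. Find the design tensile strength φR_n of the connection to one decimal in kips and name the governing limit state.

546.9 kips (bearing governs)

Bolt shear: A_b = π(1)²/4 = 0.7854 in². φR_n = 0.75 × 68 × 0.7854 × 15 × 1 = 600.8 kips.
Bearing (0.375 in plate, F_u = 58 ksi): end bolts L_c = 1.875 − 1.125/2 = 1.3125, R_n = min(1.2×1.3125×0.375×58, 2.4×1×0.375×58) = 34.256 kips/bolt; interior L_c = 3.1875 − 1.125 = 2.0625, R_n = 52.2 kips/bolt. φR_n = 0.75 × (3×34.256 + 12×52.2) = 546.9 kips.
Governing: min(600.8, 546.9) = 546.9 kips → bearing.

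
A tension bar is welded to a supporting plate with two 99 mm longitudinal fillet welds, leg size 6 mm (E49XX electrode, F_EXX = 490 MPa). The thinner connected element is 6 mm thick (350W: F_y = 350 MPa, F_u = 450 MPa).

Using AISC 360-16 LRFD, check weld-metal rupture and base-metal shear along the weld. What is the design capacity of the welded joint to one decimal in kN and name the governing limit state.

185.2 kN (weld metal governs)

Weld metal: throat = 0.707×6 = 4.242 mm, L = 2×99 = 198 mm. φR_n = 0.75 × 0.6 × 490 × 4.242 × 198 = 185.2 kN.
Base metal shear (6 mm plate): yield φR_n = 1.0×0.6×350×6×198 = 249.5 kN; rupture φR_n = 0.75×0.6×450×6×198 = 240.6 kN; take 240.6 kN (rupture).
Governing: min(185.2, 240.6) = 185.2 kN → weld metal.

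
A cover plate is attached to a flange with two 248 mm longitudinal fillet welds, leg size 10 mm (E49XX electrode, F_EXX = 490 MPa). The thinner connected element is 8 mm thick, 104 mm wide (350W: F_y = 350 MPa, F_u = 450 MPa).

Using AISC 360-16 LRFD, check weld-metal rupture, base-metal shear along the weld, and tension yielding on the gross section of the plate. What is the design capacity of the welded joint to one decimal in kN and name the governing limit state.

Weld metal: throat = 0.707×10 = 7.07 mm, L = 2×248 = 496 mm. φR_n = 0.75 × 0.6 × 490 × 7.07 × 496 = 773.2 kN.
Base metal shear (8 mm plate): yield φR_n = 1.0×0.6×350×8×496 = 833.3 kN; rupture φR_n = 0.75×0.6×450×8×496 = 803.5 kN; take 803.5 kN (rupture).
Tension yield (gross): A_g = 104×8 = 832 mm². φR_n = 0.90 × 350 × 832 = 262.1 kN.
Governing: min(773.2, 803.5, 262.1) = 262.1 kN → gross-section yield.

262.1 kN (gross-section yield governs)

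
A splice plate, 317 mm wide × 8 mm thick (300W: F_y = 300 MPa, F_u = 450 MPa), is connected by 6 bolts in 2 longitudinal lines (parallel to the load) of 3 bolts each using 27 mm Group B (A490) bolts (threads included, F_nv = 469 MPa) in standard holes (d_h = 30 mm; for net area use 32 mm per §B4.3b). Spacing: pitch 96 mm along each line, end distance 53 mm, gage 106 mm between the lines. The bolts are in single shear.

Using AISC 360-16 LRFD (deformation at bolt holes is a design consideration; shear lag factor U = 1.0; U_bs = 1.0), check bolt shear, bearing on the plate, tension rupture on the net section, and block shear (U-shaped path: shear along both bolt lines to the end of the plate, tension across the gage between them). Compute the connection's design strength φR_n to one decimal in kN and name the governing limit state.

Bolt shear: A_b = π(27)²/4 = 572.56 mm². φR_n = 0.75 × 469 × 572.56 × 6 × 1 = 1208.4 kN.
Bearing (8 mm plate, F_u = 450 MPa): end bolts L_c = 53 − 30/2 = 38, R_n = min(1.2×38×8×450, 2.4×27×8×450) = 164.16 kN/bolt; interior L_c = 96 − 30 = 66, R_n = 233.28 kN/bolt. φR_n = 0.75 × (2×164.16 + 4×233.28) = 946.1 kN.
Tension rupture (net): A_n = (317 − 2×32)×8 = 2024 mm² (U = 1.0, A_e = A_n). φR_n = 0.75 × 450 × 2024 = 683.1 kN.
Block shear: shear path 2×[53+2×96] = 2×245 mm, A_gv = 3920, A_nv = 2×(245 − 2.5×32)×8 = 2640 mm²; tension across gage: (106 − 1×32)×8 = 592 mm². R_n = min(0.6×450×2640, 0.6×300×3920) + 1.0×450×592 = min(712.8, 705.6) + 266.4 = 972 kN. φR_n = 0.75 × 972 = 729.0 kN.
Governing: min(1208.4, 946.1, 683.1, 729.0) = 683.1 kN → net-section rupture.

683.1 kN (net-section rupture governs)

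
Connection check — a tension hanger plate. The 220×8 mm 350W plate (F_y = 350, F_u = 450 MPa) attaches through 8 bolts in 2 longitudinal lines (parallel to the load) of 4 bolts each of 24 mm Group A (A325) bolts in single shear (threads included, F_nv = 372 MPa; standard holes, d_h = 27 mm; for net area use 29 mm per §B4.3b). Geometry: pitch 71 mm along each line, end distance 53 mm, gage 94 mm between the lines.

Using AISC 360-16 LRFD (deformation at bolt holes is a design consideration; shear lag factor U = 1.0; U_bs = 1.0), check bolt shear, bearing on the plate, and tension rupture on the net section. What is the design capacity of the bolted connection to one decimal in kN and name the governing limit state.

437.4 kN (net-section rupture governs)

Bolt shear: A_b = π(24)²/4 = 452.39 mm². φR_n = 0.75 × 372 × 452.39 × 8 × 1 = 1009.7 kN.
Bearing (8 mm plate, F_u = 450 MPa): end bolts L_c = 53 − 27/2 = 39.5, R_n = min(1.2×39.5×8×450, 2.4×24×8×450) = 170.64 kN/bolt; interior L_c = 71 − 27 = 44, R_n = 190.08 kN/bolt. φR_n = 0.75 × (2×170.64 + 6×190.08) = 1111.3 kN.
Tension rupture (net): A_n = (220 − 2×29)×8 = 1296 mm² (U = 1.0, A_e = A_n). φR_n = 0.75 × 450 × 1296 = 437.4 kN.
Governing: min(1009.7, 1111.3, 437.4) = 437.4 kN → net-section rupture.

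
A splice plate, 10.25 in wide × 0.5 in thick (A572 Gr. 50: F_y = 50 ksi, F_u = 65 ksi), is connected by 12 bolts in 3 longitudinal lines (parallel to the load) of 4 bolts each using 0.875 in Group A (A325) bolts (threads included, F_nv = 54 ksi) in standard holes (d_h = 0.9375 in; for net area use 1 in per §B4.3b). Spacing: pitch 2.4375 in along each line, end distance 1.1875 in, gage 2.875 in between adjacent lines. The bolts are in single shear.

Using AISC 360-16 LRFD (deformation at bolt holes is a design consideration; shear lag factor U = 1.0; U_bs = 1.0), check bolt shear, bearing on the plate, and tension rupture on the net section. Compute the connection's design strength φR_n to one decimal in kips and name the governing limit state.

Bolt shear: A_b = π(0.875)²/4 = 0.60132 in². φR_n = 0.75 × 54 × 0.60132 × 12 × 1 = 292.2 kips.
Bearing (0.5 in plate, F_u = 65 ksi): end bolts L_c = 1.1875 − 0.9375/2 = 0.71875, R_n = min(1.2×0.71875×0.5×65, 2.4×0.875×0.5×65) = 28.031 kips/bolt; interior L_c = 2.4375 − 0.9375 = 1.5, R_n = 58.5 kips/bolt. φR_n = 0.75 × (3×28.031 + 9×58.5) = 457.9 kips.
Tension rupture (net): A_n = (10.25 − 3×1)×0.5 = 3.625 in² (U = 1.0, A_e = A_n). φR_n = 0.75 × 65 × 3.625 = 176.7 kips.
Governing: min(292.2, 457.9, 176.7) = 176.7 kips → net-section rupture.

176.7 kips (net-section rupture governs)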